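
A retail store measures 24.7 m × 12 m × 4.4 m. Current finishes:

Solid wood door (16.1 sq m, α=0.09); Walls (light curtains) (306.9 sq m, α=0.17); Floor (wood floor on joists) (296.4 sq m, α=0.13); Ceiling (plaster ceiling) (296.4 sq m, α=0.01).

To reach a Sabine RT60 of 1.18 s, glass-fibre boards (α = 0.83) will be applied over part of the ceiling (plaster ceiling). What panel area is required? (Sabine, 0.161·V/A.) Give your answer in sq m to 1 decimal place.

Total absorption A₁ = 16.1×0.09 + 306.9×0.17 + 296.4×0.13 + 296.4×0.01
  = 1.449 + 52.173 + 38.532 + 2.964 = 95.118 sq m sabins.
V = 1304.16 m³. Target absorption A₂ = 0.161 × 1304.16 / 1.18 = 177.940 sabins.
ΔA needed = 177.940 − 95.118 = 82.822 sabins.
Each sq m of panel replacing the ceiling (plaster ceiling) adds (0.83 − 0.01) = 0.82 sabins.
Panel area = 82.822 / 0.82 = 101.0 sq m.

101.0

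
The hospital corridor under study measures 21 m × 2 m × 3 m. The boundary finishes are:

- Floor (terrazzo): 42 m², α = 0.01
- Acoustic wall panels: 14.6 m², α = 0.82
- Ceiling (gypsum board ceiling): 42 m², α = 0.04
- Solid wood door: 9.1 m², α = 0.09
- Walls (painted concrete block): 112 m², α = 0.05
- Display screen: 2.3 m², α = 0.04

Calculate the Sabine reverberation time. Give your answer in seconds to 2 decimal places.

0.99 seconds

A = Σ Sᵢαᵢ = 42×0.01 + 14.6×0.82 + 42×0.04 + 9.1×0.09 + 112×0.05 + 2.3×0.04 = 20.583 sabins.
Volume V = 21 × 2 × 3 = 126 m³.
Sabine: RT60 = 0.161 × 126 / 20.583 = 0.99 s.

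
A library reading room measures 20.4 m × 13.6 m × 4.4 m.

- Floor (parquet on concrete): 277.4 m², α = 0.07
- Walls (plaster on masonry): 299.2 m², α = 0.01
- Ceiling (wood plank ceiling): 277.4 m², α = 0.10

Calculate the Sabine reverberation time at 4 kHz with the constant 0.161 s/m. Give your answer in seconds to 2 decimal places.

3.92 seconds

Total absorption A = 277.4·0.07 + 299.2·0.01 + 277.4·0.10
  = 19.418 + 2.992 + 27.740 = 50.150 m² sabins.
Volume V = 20.4 × 13.6 × 4.4 = 1220.736 m³.
T = 0.161 V/A = 0.161·1220.736/50.150 = 3.92 s.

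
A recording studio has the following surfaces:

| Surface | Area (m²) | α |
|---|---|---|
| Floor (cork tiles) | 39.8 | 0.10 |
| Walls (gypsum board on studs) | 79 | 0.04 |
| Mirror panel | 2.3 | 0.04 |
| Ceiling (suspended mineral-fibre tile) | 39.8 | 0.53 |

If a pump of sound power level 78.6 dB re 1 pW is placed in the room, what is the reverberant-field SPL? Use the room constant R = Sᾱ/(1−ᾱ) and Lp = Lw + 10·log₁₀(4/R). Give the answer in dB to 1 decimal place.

69.3 dB

A = 28.326 sabins; S = 160.9 m².
ᾱ = 0.1760, so room constant R = A/(1−ᾱ) = 34.376 m².
Lp = Lw + 10 log₁₀(4/R) = 78.6 -9.34 = 69.3 dB.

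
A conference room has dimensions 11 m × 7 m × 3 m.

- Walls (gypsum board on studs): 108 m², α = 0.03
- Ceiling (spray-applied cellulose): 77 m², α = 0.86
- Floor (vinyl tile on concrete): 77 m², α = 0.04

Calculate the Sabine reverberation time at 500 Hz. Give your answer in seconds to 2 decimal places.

A = Σ Sᵢαᵢ = 108*0.03 + 77*0.86 + 77*0.04 = 72.540 sabins.
Volume V = 11 × 7 × 3 = 231 m³.
RT60 = 0.161 · V / A = 0.161 × 231 / 72.540 = 0.51 s.

0.51 s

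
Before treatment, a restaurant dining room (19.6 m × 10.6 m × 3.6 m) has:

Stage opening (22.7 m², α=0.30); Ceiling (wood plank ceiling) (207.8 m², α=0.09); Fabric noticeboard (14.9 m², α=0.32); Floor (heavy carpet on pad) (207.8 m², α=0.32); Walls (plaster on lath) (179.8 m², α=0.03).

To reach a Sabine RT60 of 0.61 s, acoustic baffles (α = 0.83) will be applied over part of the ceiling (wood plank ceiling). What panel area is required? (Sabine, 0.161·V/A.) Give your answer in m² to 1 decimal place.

Equivalent absorption area: A₁ = 22.7·0.30 + 207.8·0.09 + 14.9·0.32 + 207.8·0.32 + 179.8·0.03 = 102.170 m².
Required A₂ = 0.161·747.936/0.61 = 197.406 sabins.
Absorption to add: 197.406 − 102.170 = 95.236 sabins.
Each m² of panel replacing the ceiling (wood plank ceiling) adds (0.83 − 0.09) = 0.74 sabins.
Panel area = 95.236 / 0.74 = 128.7 m².

128.7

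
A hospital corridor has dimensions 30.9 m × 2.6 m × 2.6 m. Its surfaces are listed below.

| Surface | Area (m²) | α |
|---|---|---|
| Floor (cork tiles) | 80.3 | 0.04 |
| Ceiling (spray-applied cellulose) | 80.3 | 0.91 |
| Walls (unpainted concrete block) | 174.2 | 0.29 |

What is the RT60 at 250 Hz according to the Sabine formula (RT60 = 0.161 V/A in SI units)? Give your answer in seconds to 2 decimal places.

0.27 s

Equivalent absorption area: A = 80.3*0.04 + 80.3*0.91 + 174.2*0.29 = 126.803 m².
V = 30.9·2.6·2.6 = 208.884 m³.
RT60 = 0.161 · V / A = 0.161 × 208.884 / 126.803 = 0.27 s.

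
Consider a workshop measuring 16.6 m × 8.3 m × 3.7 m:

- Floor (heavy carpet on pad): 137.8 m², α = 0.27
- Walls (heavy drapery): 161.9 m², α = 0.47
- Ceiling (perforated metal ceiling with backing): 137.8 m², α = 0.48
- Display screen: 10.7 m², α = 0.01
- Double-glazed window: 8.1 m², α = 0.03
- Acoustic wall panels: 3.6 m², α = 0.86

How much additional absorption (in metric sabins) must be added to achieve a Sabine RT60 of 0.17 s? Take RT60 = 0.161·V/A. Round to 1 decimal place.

Equivalent absorption area: A₁ = 137.8×0.27 + 161.9×0.47 + 137.8×0.48 + 10.7×0.01 + 8.1×0.03 + 3.6×0.86 = 182.889 m².
V = 509.786 m³. Required absorption A₂ = 0.161 × 509.786 / 0.17 = 482.797 sabins.
ΔA = A₂ − A₁ = 482.797 − 182.889 = 299.9 sabins.

299.9 sabins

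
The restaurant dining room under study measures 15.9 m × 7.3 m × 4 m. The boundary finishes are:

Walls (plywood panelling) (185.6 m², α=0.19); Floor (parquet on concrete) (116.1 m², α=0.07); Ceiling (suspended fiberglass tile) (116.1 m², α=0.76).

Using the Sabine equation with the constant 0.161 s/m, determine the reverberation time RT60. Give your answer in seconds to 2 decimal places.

Equivalent absorption area: A = 185.6·0.19 + 116.1·0.07 + 116.1·0.76 = 131.627 m².
Volume V = 15.9 × 7.3 × 4 = 464.28 m³.
RT60 = 0.161 · V / A = 0.161 × 464.28 / 131.627 = 0.57 s.

0.57 seconds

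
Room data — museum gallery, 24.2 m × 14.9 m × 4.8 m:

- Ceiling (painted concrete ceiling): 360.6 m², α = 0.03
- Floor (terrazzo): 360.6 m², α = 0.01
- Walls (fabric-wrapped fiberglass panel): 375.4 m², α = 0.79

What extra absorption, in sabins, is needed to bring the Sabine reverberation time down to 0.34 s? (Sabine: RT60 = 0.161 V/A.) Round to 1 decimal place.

508.6 sabins

A₁ = Σ Sᵢαᵢ = 360.6·0.03 + 360.6·0.01 + 375.4·0.79 = 310.990 sabins.
Target A₂ = 0.161·1730.784/0.34 = 819.577 sabins (V = 1730.784 m³).
Shortfall: 819.577 − 310.990 = 508.6 sabins.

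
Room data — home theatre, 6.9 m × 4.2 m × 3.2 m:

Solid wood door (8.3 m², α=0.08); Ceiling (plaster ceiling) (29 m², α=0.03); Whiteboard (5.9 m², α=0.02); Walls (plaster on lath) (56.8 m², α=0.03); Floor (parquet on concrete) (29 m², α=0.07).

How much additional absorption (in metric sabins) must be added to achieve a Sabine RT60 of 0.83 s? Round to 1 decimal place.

12.6 sabins

A₁ = Σ Sᵢαᵢ = 8.3×0.08 + 29×0.03 + 5.9×0.02 + 56.8×0.03 + 29×0.07 = 5.386 sabins.
V = 92.736 m³. Required absorption A₂ = 0.161 × 92.736 / 0.83 = 17.989 sabins.
ΔA = A₂ − A₁ = 17.989 − 5.386 = 12.6 sabins.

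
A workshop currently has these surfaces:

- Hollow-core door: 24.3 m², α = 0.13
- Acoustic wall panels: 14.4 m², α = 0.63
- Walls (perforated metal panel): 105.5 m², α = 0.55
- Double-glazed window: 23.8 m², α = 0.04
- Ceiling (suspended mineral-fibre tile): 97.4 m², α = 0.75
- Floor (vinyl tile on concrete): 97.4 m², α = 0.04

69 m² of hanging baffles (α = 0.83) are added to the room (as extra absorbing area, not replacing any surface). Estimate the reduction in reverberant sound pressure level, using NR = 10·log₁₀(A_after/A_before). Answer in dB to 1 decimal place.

Equivalent absorption area: A_before = 24.3·0.13 + 14.4·0.63 + 105.5·0.55 + 23.8·0.04 + 97.4·0.75 + 97.4·0.04 = 148.154 m².
Added absorption = 69 × 0.83 = 57.270 sabins.
A_after = 148.154 + 57.270 = 205.424 sabins.
Reduction = 10 log₁₀(A_after/A_before) = 10 log₁₀(1.3866) = 1.4 dB.

1.4 dB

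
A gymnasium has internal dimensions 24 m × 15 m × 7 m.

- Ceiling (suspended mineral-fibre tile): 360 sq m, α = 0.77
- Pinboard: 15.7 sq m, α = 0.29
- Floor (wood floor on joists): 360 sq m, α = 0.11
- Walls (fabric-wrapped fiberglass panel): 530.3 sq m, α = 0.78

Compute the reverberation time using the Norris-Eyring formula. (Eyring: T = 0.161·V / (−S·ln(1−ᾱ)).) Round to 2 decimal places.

0.37 s

S = Σ Sᵢ = 1266.0 sq m.
Σ(Sᵢαᵢ) = 360·0.77 + 15.7·0.29 + 360·0.11 + 530.3·0.78 = 734.987.
Mean coefficient ᾱ = A/S = 0.5806.
Eyring denominator: −S ln(1−ᾱ) = 1100.066.
V = 24 × 15 × 7 = 2520 m³.
RT60 = 0.161 × 2520 / 1100.066 = 0.37 s.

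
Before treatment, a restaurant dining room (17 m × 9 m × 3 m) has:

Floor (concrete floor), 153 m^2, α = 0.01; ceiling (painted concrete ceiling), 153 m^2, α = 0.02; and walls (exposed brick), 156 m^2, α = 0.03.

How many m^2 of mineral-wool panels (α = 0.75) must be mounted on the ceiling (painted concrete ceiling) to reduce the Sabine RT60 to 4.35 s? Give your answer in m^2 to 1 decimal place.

Total absorption A₁ = 153*0.01 + 153*0.02 + 156*0.03
  = 1.530 + 3.060 + 4.680 = 9.270 m^2 sabins.
Required A₂ = 0.161·459/4.35 = 16.988 sabins.
ΔA needed = 16.988 − 9.270 = 7.718 sabins.
Net gain per m^2: Δα = 0.75 − 0.02 = 0.73.
Area = ΔA/Δα = 7.718/0.73 = 10.6 m^2.

10.6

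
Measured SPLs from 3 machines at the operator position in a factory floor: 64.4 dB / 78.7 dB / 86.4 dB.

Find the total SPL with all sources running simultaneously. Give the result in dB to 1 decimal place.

Converting to relative power and adding: 10^(64.4/10) + 10^(78.7/10) + 10^(86.4/10) = 5.134e+08.
Back to dB: 10·log₁₀ Σ = 87.1 dB.

87.1 dB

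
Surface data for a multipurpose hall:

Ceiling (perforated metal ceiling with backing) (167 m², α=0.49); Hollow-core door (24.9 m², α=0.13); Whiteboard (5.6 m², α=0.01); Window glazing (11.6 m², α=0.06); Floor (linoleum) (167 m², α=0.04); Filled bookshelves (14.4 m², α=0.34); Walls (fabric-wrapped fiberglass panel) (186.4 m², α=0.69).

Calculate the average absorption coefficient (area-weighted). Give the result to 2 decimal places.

0.39

S = Σ Sᵢ = 167 + 24.9 + 5.6 + 11.6 + 167 + 14.4 + 186.4 = 576.9 m².
Σ(Sᵢαᵢ) = 167×0.49 + 24.9×0.13 + 5.6×0.01 + 11.6×0.06 + 167×0.04 + 14.4×0.34 + 186.4×0.69 = 226.011.
ᾱ = A/S = 0.39.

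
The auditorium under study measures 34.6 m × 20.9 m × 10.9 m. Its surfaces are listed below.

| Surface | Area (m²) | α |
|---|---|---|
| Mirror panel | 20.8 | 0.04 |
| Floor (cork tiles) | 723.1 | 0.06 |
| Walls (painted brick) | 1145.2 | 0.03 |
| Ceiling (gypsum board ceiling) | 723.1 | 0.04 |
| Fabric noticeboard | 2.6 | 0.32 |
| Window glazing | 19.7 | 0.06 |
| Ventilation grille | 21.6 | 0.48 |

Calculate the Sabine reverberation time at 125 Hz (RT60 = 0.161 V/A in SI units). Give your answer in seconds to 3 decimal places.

Total absorption A = 20.8*0.04 + 723.1*0.06 + 1145.2*0.03 + 723.1*0.04 + 2.6*0.32 + 19.7*0.06 + 21.6*0.48
  = 0.832 + 43.386 + 34.356 + 28.924 + 0.832 + 1.182 + 10.368 = 119.880 m² sabins.
V = 34.6·20.9·10.9 = 7882.226 m³.
RT60 = 0.161 · V / A = 0.161 × 7882.226 / 119.880 = 10.586 s.

10.586 s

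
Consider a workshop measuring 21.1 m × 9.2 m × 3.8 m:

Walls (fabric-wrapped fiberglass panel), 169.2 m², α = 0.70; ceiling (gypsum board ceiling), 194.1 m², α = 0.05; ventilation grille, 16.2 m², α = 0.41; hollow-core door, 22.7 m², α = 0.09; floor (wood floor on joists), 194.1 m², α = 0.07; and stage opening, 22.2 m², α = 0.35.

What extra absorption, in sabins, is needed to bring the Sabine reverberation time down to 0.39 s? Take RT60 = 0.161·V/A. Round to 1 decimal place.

146.3 sabins

A₁ = Σ Sᵢαᵢ = 169.2×0.70 + 194.1×0.05 + 16.2×0.41 + 22.7×0.09 + 194.1×0.07 + 22.2×0.35 = 158.187 sabins.
For T = 0.39 s, need A₂ = 0.161·V/T = 0.161·737.656/0.39 = 304.520 sabins.
Additional absorption ΔA = 304.520 − 158.187 = 146.3 sabins.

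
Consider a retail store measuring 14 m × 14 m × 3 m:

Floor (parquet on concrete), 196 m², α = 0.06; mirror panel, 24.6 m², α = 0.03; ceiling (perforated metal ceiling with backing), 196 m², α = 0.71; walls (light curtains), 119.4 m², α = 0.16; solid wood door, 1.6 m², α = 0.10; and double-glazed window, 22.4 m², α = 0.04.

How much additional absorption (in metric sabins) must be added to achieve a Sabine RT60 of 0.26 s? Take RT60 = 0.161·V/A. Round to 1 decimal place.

Summing Sᵢαᵢ: 11.760 + 0.738 + 139.160 + 19.104 + 0.160 + 0.896 → A₁ = 171.818 sabins.
For T = 0.26 s, need A₂ = 0.161·V/T = 0.161·588/0.26 = 364.108 sabins.
ΔA = A₂ − A₁ = 364.108 − 171.818 = 192.3 sabins.

192.3 sabins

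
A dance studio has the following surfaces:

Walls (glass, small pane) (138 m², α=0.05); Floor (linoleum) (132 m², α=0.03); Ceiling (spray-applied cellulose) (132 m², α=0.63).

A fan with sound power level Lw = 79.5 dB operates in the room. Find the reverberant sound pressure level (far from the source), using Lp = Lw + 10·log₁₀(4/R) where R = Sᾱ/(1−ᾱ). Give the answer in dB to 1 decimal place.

A = 94.020 sabins; S = 402.0 m².
ᾱ = 0.2339, so room constant R = A/(1−ᾱ) = 122.725 m².
Lp = Lw + 10 log₁₀(4/R) = 79.5 -14.87 = 64.6 dB.

64.6 dB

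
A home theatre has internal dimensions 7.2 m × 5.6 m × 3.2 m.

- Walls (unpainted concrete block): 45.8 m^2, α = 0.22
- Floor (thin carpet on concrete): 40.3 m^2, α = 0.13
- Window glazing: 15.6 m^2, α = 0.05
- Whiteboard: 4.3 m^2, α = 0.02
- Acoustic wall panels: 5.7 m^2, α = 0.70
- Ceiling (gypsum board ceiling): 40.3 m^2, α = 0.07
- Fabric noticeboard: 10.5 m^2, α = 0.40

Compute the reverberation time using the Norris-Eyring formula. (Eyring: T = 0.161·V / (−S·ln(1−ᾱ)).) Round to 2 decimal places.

Total surface area S = 45.8 + 40.3 + 15.6 + 4.3 + 5.7 + 40.3 + 10.5 = 162.5 m^2.
Absorption A = 45.8×0.22 + 40.3×0.13 + 15.6×0.05 + 4.3×0.02 + 5.7×0.70 + 40.3×0.07 + 10.5×0.40 = 27.192 sabins.
Mean coefficient ᾱ = A/S = 0.1673.
Eyring denominator: −S ln(1−ᾱ) = 29.751.
V = 7.2 × 5.6 × 3.2 = 129.024 m³.
T = 0.161·V/[−S·ln(1−ᾱ)] = 0.161·129.024/29.751 = 0.70 s.

0.70 s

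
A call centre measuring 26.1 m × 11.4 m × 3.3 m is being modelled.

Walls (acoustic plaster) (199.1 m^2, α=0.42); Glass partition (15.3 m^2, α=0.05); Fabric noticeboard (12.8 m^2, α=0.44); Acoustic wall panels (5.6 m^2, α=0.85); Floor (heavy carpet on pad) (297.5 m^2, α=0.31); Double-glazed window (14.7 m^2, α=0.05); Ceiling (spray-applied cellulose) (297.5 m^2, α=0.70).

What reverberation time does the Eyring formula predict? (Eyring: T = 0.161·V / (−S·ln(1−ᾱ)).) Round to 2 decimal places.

0.30 sec

S = Σ Sᵢ = 842.5 m^2.
Σ(Sᵢαᵢ) = 199.1·0.42 + 15.3·0.05 + 12.8·0.44 + 5.6·0.85 + 297.5·0.31 + 14.7·0.05 + 297.5·0.70 = 395.989.
Mean coefficient ᾱ = A/S = 0.4700.
−S·ln(1−ᾱ) = −842.5 × ln(1 − 0.4700) = 534.885.
V = 26.1 × 11.4 × 3.3 = 981.882 m³.
RT60 = 0.161 × 981.882 / 534.885 = 0.30 s.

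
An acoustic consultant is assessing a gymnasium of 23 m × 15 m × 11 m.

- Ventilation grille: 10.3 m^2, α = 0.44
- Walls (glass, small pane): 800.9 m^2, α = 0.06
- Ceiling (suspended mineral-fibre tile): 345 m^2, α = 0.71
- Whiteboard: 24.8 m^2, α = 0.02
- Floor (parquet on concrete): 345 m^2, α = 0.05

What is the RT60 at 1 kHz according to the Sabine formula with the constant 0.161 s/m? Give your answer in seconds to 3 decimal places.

1.938 seconds

A = Σ Sᵢαᵢ = 10.3*0.44 + 800.9*0.06 + 345*0.71 + 24.8*0.02 + 345*0.05 = 315.282 sabins.
Volume V = 23 × 15 × 11 = 3795 m³.
RT60 = 0.161 · V / A = 0.161 × 3795 / 315.282 = 1.938 s.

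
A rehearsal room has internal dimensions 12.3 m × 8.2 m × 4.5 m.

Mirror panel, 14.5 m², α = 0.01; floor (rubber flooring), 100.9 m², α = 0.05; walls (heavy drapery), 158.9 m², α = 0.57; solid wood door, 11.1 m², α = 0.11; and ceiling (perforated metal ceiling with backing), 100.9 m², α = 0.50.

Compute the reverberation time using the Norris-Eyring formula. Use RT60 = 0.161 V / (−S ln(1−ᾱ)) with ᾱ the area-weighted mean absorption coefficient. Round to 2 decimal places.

0.39 sec

S = Σ Sᵢ = 386.3 m².
Σ(Sᵢαᵢ) = 14.5×0.01 + 100.9×0.05 + 158.9×0.57 + 11.1×0.11 + 100.9×0.50 = 147.434.
ᾱ = 147.434 / 386.3 = 0.3817.
−S·ln(1−ᾱ) = −386.3 × ln(1 − 0.3817) = 185.726.
V = 12.3 × 8.2 × 4.5 = 453.87 m³.
RT60 = 0.161 × 453.87 / 185.726 = 0.39 s.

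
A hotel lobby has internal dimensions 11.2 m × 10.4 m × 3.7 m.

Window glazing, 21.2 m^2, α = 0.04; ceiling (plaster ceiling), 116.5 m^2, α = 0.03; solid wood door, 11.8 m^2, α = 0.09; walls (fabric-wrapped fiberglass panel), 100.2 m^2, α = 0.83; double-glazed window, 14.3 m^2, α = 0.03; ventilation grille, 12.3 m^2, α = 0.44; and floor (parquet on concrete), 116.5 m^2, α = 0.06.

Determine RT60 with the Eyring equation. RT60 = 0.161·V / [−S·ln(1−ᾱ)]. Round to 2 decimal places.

S = Σ Sᵢ = 392.8 m^2.
Σ(Sᵢαᵢ) = 21.2·0.04 + 116.5·0.03 + 11.8·0.09 + 100.2·0.83 + 14.3·0.03 + 12.3·0.44 + 116.5·0.06 = 101.402.
Mean coefficient ᾱ = A/S = 0.2582.
Eyring denominator: −S ln(1−ᾱ) = 117.320.
V = 11.2 × 10.4 × 3.7 = 430.976 m³.
T = 0.161·V/[−S·ln(1−ᾱ)] = 0.161·430.976/117.320 = 0.59 s.

0.59 s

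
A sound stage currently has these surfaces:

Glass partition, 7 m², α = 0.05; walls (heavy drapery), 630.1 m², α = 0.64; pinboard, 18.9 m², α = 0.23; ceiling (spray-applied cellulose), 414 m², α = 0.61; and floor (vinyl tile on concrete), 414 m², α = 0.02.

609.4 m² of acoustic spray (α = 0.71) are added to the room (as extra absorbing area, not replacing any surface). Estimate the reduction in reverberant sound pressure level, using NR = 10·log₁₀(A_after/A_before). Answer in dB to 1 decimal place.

Total absorption A_before = 7×0.05 + 630.1×0.64 + 18.9×0.23 + 414×0.61 + 414×0.02
  = 0.350 + 403.264 + 4.347 + 252.540 + 8.280 = 668.781 m² sabins.
Added absorption = 609.4 × 0.71 = 432.674 sabins.
New total A_after = 1101.455 sabins.
NR = 10·log₁₀(1101.455/668.781) = 2.2 dB.

2.2 dB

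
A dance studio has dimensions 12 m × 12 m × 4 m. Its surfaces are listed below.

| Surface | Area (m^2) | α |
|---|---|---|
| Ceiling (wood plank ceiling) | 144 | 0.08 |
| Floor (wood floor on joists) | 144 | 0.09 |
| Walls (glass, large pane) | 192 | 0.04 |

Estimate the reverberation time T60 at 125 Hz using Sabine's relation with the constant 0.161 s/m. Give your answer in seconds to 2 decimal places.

2.88 sec

A = Σ Sᵢαᵢ = 144*0.08 + 144*0.09 + 192*0.04 = 32.160 sabins.
Room volume: 576 m³.
Sabine: RT60 = 0.161 × 576 / 32.160 = 2.88 s.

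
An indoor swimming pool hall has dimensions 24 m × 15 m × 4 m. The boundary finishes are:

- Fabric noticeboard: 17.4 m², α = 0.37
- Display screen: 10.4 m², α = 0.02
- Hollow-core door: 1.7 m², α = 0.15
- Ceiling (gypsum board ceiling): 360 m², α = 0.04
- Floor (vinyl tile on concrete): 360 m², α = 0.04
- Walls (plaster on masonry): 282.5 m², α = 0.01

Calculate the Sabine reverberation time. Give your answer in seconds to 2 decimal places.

6.02 s

Total absorption A = 17.4×0.37 + 10.4×0.02 + 1.7×0.15 + 360×0.04 + 360×0.04 + 282.5×0.01
  = 6.438 + 0.208 + 0.255 + 14.400 + 14.400 + 2.825 = 38.526 m² sabins.
Room volume: 1440 m³.
T = 0.161 V/A = 0.161·1440/38.526 = 6.02 s.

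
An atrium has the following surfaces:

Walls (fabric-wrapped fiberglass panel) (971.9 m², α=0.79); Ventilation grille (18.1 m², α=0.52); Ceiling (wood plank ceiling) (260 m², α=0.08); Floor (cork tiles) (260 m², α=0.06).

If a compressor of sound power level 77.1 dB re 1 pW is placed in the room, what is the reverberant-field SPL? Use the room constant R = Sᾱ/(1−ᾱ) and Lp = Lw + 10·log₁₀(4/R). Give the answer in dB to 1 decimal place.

50.7 dB

Σ(Sᵢαᵢ) = 971.9·0.79 + 18.1·0.52 + 260·0.08 + 260·0.06 = 813.613; total area S = 1510.0 m².
ᾱ = 813.613/1510.0 = 0.5388; R = Sᾱ/(1−ᾱ) = 813.613/(1−0.5388) = 1764.122 m².
Lp = 77.1 + 10·log₁₀(4/1764.122) = 77.1 + (-26.44) = 50.7 dB.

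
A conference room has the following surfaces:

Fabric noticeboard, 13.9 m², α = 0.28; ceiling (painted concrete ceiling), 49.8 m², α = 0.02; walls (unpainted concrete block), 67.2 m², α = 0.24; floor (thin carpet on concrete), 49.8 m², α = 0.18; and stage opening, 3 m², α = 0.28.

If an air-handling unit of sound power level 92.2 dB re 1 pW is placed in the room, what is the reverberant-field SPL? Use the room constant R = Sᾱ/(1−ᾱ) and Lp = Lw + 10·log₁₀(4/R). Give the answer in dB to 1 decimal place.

Σ(Sᵢαᵢ) = 13.9·0.28 + 49.8·0.02 + 67.2·0.24 + 49.8·0.18 + 3·0.28 = 30.820; total area S = 183.7 m².
ᾱ = 0.1678, so room constant R = A/(1−ᾱ) = 37.034 m².
Lp = Lw + 10 log₁₀(4/R) = 92.2 -9.67 = 82.5 dB.

82.5 dB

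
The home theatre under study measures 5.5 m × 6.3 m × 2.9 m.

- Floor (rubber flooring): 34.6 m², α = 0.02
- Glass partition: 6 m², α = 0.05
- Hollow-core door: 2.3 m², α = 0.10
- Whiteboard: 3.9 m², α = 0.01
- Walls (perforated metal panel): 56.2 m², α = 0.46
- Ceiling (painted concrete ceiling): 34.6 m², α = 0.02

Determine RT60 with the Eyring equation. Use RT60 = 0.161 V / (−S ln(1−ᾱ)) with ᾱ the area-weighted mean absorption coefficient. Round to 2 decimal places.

Total surface area S = 34.6 + 6 + 2.3 + 3.9 + 56.2 + 34.6 = 137.6 m².
Absorption A = 34.6×0.02 + 6×0.05 + 2.3×0.10 + 3.9×0.01 + 56.2×0.46 + 34.6×0.02 = 27.805 sabins.
Mean coefficient ᾱ = A/S = 0.2021.
Eyring denominator: −S ln(1−ᾱ) = 31.066.
V = 5.5 × 6.3 × 2.9 = 100.485 m³.
RT60 = 0.161 × 100.485 / 31.066 = 0.52 s.

0.52 sec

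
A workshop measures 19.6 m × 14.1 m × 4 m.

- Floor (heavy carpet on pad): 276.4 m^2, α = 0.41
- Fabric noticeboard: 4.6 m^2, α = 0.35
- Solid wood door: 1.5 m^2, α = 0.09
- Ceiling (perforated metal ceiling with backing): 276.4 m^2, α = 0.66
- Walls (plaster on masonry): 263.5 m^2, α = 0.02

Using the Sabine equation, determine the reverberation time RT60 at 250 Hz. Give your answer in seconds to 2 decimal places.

0.59 sec

Total absorption A = 276.4·0.41 + 4.6·0.35 + 1.5·0.09 + 276.4·0.66 + 263.5·0.02
  = 113.324 + 1.610 + 0.135 + 182.424 + 5.270 = 302.763 m^2 sabins.
Volume V = 19.6 × 14.1 × 4 = 1105.44 m³.
T = 0.161 V/A = 0.161·1105.44/302.763 = 0.59 s.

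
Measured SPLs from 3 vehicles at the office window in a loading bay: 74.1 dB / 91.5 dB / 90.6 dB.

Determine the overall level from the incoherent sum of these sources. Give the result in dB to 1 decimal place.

Converting to relative power and adding: 10^(74.1/10) + 10^(91.5/10) + 10^(90.6/10) = 2.586e+09.
L_total = 10·log₁₀(2.586e+09) = 94.1 dB.

94.1 dB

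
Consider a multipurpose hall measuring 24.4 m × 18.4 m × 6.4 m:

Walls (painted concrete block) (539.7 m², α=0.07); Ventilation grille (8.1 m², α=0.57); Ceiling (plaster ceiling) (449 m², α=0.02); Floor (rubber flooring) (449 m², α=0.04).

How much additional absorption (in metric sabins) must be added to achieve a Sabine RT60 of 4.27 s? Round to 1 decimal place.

39.0 sabins

Equivalent absorption area: A₁ = 539.7*0.07 + 8.1*0.57 + 449*0.02 + 449*0.04 = 69.336 m².
Target A₂ = 0.161·2873.344/4.27 = 108.339 sabins (V = 2873.344 m³).
Additional absorption ΔA = 108.339 − 69.336 = 39.0 sabins.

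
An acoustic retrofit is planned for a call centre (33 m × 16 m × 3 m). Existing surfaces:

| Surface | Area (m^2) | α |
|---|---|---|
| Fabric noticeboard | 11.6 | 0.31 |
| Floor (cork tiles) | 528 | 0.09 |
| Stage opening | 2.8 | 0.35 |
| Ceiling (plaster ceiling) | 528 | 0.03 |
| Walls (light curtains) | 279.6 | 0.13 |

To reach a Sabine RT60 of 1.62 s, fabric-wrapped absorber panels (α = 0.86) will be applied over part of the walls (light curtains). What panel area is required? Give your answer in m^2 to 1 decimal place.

72.8

Equivalent absorption area: A₁ = 11.6×0.31 + 528×0.09 + 2.8×0.35 + 528×0.03 + 279.6×0.13 = 104.284 m^2.
V = 1584 m³. Target absorption A₂ = 0.161 × 1584 / 1.62 = 157.422 sabins.
Absorption to add: 157.422 − 104.284 = 53.138 sabins.
Net gain per m^2: Δα = 0.86 − 0.13 = 0.73.
Area = ΔA/Δα = 53.138/0.73 = 72.8 m^2.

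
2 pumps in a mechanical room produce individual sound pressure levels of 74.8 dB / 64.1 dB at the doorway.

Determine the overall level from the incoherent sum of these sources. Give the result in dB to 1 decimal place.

75.2 dB

Converting to relative power and adding: 10^(74.8/10) + 10^(64.1/10) = 3.277e+07.
L_total = 10·log₁₀(3.277e+07) = 75.2 dB.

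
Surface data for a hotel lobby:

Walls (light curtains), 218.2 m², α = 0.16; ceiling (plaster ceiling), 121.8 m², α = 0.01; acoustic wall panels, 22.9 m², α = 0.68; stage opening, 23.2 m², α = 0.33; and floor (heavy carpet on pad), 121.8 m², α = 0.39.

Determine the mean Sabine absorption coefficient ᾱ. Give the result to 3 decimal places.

0.210

Total surface area S = 507.9 m².
Weighted sum Σ Sα = 106.860.
ᾱ = 106.860 / 507.9 = 0.210.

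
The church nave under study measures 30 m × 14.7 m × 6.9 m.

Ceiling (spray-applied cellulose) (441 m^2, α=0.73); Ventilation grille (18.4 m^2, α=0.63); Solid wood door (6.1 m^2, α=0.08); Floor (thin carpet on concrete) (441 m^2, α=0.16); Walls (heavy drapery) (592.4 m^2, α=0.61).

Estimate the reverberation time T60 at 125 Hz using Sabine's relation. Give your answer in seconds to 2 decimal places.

0.64 seconds

Equivalent absorption area: A = 441·0.73 + 18.4·0.63 + 6.1·0.08 + 441·0.16 + 592.4·0.61 = 765.934 m^2.
V = 30·14.7·6.9 = 3042.9 m³.
Sabine: RT60 = 0.161 × 3042.9 / 765.934 = 0.64 s.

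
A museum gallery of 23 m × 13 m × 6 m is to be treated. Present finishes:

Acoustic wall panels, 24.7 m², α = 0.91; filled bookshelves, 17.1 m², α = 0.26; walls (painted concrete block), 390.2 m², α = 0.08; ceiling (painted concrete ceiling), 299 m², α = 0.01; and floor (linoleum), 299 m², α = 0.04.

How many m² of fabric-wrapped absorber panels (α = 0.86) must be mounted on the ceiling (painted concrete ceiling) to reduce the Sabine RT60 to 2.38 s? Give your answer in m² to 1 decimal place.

Equivalent absorption area: A₁ = 24.7*0.91 + 17.1*0.26 + 390.2*0.08 + 299*0.01 + 299*0.04 = 73.089 m².
V = 1794 m³. Target absorption A₂ = 0.161 × 1794 / 2.38 = 121.359 sabins.
Absorption to add: 121.359 − 73.089 = 48.270 sabins.
Net gain per m²: Δα = 0.86 − 0.01 = 0.85.
Area = ΔA/Δα = 48.270/0.85 = 56.8 m².

56.8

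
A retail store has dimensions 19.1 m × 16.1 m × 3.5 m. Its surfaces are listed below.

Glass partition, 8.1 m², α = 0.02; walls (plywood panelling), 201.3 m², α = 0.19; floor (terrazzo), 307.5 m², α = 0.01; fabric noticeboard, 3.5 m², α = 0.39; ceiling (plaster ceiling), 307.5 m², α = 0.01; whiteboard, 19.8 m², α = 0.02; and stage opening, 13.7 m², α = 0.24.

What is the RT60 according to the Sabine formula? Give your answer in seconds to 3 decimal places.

A = Σ Sᵢαᵢ = 8.1·0.02 + 201.3·0.19 + 307.5·0.01 + 3.5·0.39 + 307.5·0.01 + 19.8·0.02 + 13.7·0.24 = 49.608 sabins.
V = 19.1·16.1·3.5 = 1076.285 m³.
RT60 = 0.161 · V / A = 0.161 × 1076.285 / 49.608 = 3.493 s.

3.493 seconds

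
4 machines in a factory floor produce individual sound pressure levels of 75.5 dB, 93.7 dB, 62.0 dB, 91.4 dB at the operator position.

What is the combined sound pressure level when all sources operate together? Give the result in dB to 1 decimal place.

Σ 10^(Lᵢ/10) = 3.762e+09.
Back to dB: 10·log₁₀ Σ = 95.8 dB.

95.8 dB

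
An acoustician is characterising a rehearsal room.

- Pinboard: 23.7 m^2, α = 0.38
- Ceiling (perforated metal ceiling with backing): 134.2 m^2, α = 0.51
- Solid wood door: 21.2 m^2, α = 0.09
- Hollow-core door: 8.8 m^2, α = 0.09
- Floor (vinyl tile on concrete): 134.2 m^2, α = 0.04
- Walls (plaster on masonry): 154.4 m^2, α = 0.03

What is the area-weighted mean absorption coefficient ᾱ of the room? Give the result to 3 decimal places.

0.189

Total surface area S = 476.5 m^2.
A = 23.7·0.38 + 134.2·0.51 + 21.2·0.09 + 8.8·0.09 + 134.2·0.04 + 154.4·0.03 = 90.148 sabins.
ᾱ = A/S = 0.189.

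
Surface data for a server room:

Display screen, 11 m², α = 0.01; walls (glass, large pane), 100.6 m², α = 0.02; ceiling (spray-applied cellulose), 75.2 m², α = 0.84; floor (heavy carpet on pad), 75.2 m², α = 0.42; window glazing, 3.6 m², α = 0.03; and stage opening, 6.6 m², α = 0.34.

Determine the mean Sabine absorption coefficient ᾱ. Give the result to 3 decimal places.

0.365

Total surface area S = 272.2 m².
Σ(Sᵢαᵢ) = 11×0.01 + 100.6×0.02 + 75.2×0.84 + 75.2×0.42 + 3.6×0.03 + 6.6×0.34 = 99.226.
ᾱ = A/S = 0.365.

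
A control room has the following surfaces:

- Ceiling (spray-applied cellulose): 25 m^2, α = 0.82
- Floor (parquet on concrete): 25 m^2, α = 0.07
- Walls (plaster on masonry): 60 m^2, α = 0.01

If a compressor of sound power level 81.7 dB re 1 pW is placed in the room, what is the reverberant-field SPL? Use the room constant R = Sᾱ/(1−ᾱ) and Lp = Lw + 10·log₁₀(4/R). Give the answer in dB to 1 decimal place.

73.1 dB

A = 22.850 sabins; S = 110.0 m^2.
ᾱ = 22.850/110.0 = 0.2077; R = Sᾱ/(1−ᾱ) = 22.850/(1−0.2077) = 28.840 m^2.
Lp = 81.7 + 10·log₁₀(4/28.840) = 81.7 + (-8.58) = 73.1 dB.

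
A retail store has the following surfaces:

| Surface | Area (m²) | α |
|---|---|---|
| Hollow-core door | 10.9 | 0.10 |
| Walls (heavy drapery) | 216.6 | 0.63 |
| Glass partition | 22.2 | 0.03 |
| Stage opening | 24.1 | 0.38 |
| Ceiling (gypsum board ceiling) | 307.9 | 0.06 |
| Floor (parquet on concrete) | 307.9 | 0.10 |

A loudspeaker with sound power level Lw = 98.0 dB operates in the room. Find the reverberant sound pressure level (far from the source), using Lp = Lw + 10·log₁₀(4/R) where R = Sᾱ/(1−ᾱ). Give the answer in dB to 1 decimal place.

Σ(Sᵢαᵢ) = 10.9×0.10 + 216.6×0.63 + 22.2×0.03 + 24.1×0.38 + 307.9×0.06 + 307.9×0.10 = 196.636; total area S = 889.6 m².
ᾱ = 196.636/889.6 = 0.2210; R = Sᾱ/(1−ᾱ) = 196.636/(1−0.2210) = 252.421 m².
Lp = 98.0 + 10·log₁₀(4/252.421) = 98.0 + (-18.00) = 80.0 dB.

80.0 dB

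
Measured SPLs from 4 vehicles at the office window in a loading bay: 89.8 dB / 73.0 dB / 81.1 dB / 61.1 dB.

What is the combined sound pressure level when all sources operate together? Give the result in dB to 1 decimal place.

90.4 dB

Σ 10^(Lᵢ/10) = 1.105e+09.
Combined level = 10 log₁₀(1.105e+09) = 90.4 dB.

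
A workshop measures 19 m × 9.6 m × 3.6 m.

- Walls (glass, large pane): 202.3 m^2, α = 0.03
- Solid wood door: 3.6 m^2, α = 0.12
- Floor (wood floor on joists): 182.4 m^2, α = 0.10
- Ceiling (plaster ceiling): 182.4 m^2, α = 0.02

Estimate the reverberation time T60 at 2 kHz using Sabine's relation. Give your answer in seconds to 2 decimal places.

A = Σ Sᵢαᵢ = 202.3*0.03 + 3.6*0.12 + 182.4*0.10 + 182.4*0.02 = 28.389 sabins.
Room volume: 656.64 m³.
T = 0.161 V/A = 0.161·656.64/28.389 = 3.72 s.

3.72 s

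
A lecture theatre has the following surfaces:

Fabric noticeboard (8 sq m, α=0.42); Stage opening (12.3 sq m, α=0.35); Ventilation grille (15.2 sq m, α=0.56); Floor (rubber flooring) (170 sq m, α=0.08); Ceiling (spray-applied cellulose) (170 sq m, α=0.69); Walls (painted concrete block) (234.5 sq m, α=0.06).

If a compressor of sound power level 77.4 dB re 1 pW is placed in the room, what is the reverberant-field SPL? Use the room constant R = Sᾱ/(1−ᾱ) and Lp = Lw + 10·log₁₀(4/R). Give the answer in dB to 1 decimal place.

A = 161.147 sabins; S = 610.0 sq m.
ᾱ = 161.147/610.0 = 0.2642; R = Sᾱ/(1−ᾱ) = 161.147/(1−0.2642) = 219.009 sq m.
Lp = 77.4 + 10·log₁₀(4/219.009) = 77.4 + (-17.38) = 60.0 dB.

60.0 dB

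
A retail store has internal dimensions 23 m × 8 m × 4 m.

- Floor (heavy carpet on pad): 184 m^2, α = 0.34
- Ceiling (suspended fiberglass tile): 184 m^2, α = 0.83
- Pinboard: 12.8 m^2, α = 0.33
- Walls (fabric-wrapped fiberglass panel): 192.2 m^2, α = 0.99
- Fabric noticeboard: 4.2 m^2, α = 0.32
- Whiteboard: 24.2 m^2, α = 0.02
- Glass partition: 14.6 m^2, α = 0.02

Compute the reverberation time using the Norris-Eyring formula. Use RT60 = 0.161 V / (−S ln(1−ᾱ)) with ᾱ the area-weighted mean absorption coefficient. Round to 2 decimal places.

0.17 seconds

S = Σ Sᵢ = 616.0 m^2.
Absorption A = 184·0.34 + 184·0.83 + 12.8·0.33 + 192.2·0.99 + 4.2·0.32 + 24.2·0.02 + 14.6·0.02 = 411.902 sabins.
Mean coefficient ᾱ = A/S = 0.6687.
Eyring denominator: −S ln(1−ᾱ) = 680.514.
V = 23 × 8 × 4 = 736 m³.
T = 0.161·V/[−S·ln(1−ᾱ)] = 0.161·736/680.514 = 0.17 s.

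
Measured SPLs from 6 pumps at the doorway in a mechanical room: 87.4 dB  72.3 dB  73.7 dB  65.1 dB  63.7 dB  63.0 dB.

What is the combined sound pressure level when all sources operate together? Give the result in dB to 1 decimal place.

87.8 dB

Σ 10^(Lᵢ/10) = 5.975e+08.
Combined level = 10 log₁₀(5.975e+08) = 87.8 dB.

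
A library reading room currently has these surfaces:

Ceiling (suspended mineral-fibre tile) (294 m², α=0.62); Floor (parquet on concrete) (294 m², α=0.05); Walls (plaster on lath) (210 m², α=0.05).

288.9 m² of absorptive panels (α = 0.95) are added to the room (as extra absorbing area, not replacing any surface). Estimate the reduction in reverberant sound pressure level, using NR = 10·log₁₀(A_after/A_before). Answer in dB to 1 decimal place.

Total absorption A_before = 294·0.62 + 294·0.05 + 210·0.05
  = 182.280 + 14.700 + 10.500 = 207.480 m² sabins.
Added absorption = 288.9 × 0.95 = 274.455 sabins.
New total A_after = 481.935 sabins.
Reduction = 10 log₁₀(A_after/A_before) = 10 log₁₀(2.3228) = 3.7 dB.

3.7 dB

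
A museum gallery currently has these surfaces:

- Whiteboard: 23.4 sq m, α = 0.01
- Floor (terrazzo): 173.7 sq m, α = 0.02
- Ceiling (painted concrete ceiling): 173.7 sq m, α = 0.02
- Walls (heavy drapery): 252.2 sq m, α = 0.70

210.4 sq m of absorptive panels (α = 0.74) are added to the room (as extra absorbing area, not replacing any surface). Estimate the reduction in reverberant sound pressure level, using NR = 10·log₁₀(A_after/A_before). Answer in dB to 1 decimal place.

2.7 dB

A_before = Σ Sᵢαᵢ = 23.4·0.01 + 173.7·0.02 + 173.7·0.02 + 252.2·0.70 = 183.722 sabins.
Added absorption = 210.4 × 0.74 = 155.696 sabins.
New total A_after = 339.418 sabins.
Reduction = 10 log₁₀(A_after/A_before) = 10 log₁₀(1.8475) = 2.7 dB.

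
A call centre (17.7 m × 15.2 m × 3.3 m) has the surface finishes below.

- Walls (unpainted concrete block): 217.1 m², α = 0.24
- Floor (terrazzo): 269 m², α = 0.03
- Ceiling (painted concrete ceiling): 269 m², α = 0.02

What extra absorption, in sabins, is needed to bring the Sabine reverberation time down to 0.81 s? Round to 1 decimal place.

110.9 sabins

Total absorption A₁ = 217.1×0.24 + 269×0.03 + 269×0.02
  = 52.104 + 8.070 + 5.380 = 65.554 m² sabins.
V = 887.832 m³. Required absorption A₂ = 0.161 × 887.832 / 0.81 = 176.470 sabins.
Additional absorption ΔA = 176.470 − 65.554 = 110.9 sabins.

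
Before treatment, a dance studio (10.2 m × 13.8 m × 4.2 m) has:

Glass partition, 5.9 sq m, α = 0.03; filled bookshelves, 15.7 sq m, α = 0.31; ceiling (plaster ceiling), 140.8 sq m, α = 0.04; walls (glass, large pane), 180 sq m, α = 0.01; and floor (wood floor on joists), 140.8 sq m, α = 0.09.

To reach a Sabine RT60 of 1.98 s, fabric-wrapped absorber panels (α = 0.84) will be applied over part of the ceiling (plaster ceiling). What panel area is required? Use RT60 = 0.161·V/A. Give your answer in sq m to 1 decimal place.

28.7

Summing Sᵢαᵢ: 0.177 + 4.867 + 5.632 + 1.800 + 12.672 → A₁ = 25.148 sabins.
V = 591.192 m³. Target absorption A₂ = 0.161 × 591.192 / 1.98 = 48.072 sabins.
Absorption to add: 48.072 − 25.148 = 22.924 sabins.
Each sq m of panel replacing the ceiling (plaster ceiling) adds (0.84 − 0.04) = 0.80 sabins.
Panel area = 22.924 / 0.80 = 28.7 sq m.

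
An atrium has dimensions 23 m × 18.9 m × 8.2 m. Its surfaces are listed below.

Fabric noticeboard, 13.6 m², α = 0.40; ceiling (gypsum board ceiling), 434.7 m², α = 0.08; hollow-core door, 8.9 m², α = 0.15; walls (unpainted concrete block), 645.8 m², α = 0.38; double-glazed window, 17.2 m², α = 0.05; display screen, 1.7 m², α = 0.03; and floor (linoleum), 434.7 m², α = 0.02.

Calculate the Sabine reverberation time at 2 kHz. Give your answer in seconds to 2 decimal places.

1.94 seconds

Total absorption A = 13.6*0.40 + 434.7*0.08 + 8.9*0.15 + 645.8*0.38 + 17.2*0.05 + 1.7*0.03 + 434.7*0.02
  = 5.440 + 34.776 + 1.335 + 245.404 + 0.860 + 0.051 + 8.694 = 296.560 m² sabins.
Room volume: 3564.54 m³.
T = 0.161 V/A = 0.161·3564.54/296.560 = 1.94 s.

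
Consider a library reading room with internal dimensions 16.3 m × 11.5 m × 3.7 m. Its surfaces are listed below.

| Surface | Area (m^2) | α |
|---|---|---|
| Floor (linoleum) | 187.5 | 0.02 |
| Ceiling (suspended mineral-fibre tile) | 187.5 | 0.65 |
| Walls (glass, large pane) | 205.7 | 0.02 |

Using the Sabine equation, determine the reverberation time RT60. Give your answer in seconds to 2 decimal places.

0.86 s

Total absorption A = 187.5·0.02 + 187.5·0.65 + 205.7·0.02
  = 3.750 + 121.875 + 4.114 = 129.739 m^2 sabins.
V = 16.3·11.5·3.7 = 693.565 m³.
RT60 = 0.161 · V / A = 0.161 × 693.565 / 129.739 = 0.86 s.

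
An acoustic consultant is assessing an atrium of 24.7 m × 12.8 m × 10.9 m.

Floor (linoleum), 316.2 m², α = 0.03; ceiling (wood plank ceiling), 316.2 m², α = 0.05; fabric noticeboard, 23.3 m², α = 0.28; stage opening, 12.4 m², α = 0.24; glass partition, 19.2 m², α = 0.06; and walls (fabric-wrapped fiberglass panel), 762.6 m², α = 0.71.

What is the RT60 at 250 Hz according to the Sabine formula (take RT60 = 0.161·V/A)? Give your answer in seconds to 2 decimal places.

0.96 s

A = Σ Sᵢαᵢ = 316.2×0.03 + 316.2×0.05 + 23.3×0.28 + 12.4×0.24 + 19.2×0.06 + 762.6×0.71 = 577.394 sabins.
Volume V = 24.7 × 12.8 × 10.9 = 3446.144 m³.
Sabine: RT60 = 0.161 × 3446.144 / 577.394 = 0.96 s.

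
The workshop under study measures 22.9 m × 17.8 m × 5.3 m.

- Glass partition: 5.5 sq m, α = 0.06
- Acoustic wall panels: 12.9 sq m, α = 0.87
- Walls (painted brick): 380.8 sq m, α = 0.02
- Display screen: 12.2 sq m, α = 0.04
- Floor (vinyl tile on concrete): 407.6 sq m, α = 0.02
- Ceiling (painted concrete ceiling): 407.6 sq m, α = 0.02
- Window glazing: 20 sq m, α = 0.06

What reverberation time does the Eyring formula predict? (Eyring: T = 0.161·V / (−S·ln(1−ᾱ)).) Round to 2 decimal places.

S = Σ Sᵢ = 1246.6 sq m.
Absorption A = 5.5·0.06 + 12.9·0.87 + 380.8·0.02 + 12.2·0.04 + 407.6·0.02 + 407.6·0.02 + 20·0.06 = 37.161 sabins.
Mean coefficient ᾱ = A/S = 0.0298.
−S·ln(1−ᾱ) = −1246.6 × ln(1 − 0.0298) = 37.713.
V = 22.9 × 17.8 × 5.3 = 2160.386 m³.
T = 0.161·V/[−S·ln(1−ᾱ)] = 0.161·2160.386/37.713 = 9.22 s.

9.22 seconds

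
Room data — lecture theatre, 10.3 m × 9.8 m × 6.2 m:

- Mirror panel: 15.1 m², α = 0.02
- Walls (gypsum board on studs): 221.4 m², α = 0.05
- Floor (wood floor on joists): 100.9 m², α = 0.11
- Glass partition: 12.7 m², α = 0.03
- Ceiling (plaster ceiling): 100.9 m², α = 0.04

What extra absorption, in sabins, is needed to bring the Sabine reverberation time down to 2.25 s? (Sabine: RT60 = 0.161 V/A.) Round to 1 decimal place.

17.9 sabins

Summing Sᵢαᵢ: 0.302 + 11.070 + 11.099 + 0.381 + 4.036 → A₁ = 26.888 sabins.
Target A₂ = 0.161·625.828/2.25 = 44.781 sabins (V = 625.828 m³).
ΔA = A₂ − A₁ = 44.781 − 26.888 = 17.9 sabins.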